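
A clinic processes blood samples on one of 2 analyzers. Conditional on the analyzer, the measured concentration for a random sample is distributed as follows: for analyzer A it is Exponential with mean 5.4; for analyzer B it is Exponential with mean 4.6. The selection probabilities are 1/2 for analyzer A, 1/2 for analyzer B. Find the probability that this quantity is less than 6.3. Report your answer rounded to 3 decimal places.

Conditional on each analyzer, P(X < 6.3): A: 0.688597; B: 0.745783.
By total probability, P(X < 6.3) = 0.5·0.688597 + 0.5·0.745783 = 0.71719.

0.717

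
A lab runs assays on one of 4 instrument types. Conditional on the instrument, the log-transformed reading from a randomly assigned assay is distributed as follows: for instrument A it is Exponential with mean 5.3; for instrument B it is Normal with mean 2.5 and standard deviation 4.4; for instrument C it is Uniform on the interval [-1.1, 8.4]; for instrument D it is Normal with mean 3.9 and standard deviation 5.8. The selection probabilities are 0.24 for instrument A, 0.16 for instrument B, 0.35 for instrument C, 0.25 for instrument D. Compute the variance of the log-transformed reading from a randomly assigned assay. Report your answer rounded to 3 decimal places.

21.687

Per component, A: μ=5.3, E[X²]=56.18; B: μ=2.5, E[X²]=25.61; C: μ=3.65, E[X²]=20.8433; D: μ=3.9, E[X²]=48.85.
E[X] = 0.24·5.3 + 0.16·2.5 + 0.35·3.65 + 0.25·3.9 = 3.9245.
E[X²] = 0.24·56.18 + 0.16·25.61 + 0.35·20.8433 + 0.25·48.85 = 37.0885.
Var(X) = E[X²] − (E[X])² = 37.0885 − 15.4017 = 21.6868.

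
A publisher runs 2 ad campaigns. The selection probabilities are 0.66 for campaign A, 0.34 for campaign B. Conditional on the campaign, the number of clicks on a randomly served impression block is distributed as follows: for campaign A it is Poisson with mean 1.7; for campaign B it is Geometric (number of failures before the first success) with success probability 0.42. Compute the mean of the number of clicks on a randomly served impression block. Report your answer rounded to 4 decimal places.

Component means — A: 1.7; B: 1.38095.
E[X] = 0.66·1.7 + 0.34·1.38095 = 1.59152.

1.5915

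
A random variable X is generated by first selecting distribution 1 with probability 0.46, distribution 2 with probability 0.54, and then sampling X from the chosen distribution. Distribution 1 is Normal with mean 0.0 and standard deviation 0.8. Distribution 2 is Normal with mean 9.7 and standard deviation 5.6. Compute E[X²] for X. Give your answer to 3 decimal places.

For each component E[X²] = Var + (mean)², giving 1: 0.64; 2: 125.45.
Overall E[X²] = 0.46·0.64 + 0.54·125.45 = 68.0374.

68.037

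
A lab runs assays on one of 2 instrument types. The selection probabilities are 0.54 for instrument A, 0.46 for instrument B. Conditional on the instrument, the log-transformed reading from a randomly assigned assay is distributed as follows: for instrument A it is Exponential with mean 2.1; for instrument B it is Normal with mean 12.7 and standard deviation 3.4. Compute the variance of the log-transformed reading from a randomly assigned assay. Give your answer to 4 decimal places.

Per component, A: μ=2.1, E[X²]=8.82; B: μ=12.7, E[X²]=172.85.
E[X] = 0.54·2.1 + 0.46·12.7 = 6.976.
E[X²] = 0.54·8.82 + 0.46·172.85 = 84.2738.
Var(X) = E[X²] − (E[X])² = 84.2738 − 48.6646 = 35.6092.

35.6092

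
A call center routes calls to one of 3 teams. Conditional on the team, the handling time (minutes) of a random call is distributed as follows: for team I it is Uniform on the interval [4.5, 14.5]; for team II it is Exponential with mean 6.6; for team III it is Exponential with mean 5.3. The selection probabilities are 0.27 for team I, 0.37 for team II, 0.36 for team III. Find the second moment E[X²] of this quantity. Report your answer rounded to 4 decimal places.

79.0767

For each component E[X²] = Var + (mean)², giving I: 98.5833; II: 87.12; III: 56.18.
Overall E[X²] = 0.27·98.5833 + 0.37·87.12 + 0.36·56.18 = 79.0767.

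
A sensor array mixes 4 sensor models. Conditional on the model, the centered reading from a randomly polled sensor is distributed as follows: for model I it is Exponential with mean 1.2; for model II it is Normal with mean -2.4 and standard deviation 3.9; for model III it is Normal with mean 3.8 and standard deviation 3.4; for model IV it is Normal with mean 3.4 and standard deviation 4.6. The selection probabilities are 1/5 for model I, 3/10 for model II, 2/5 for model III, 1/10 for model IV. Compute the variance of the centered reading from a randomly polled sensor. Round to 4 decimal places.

Per component, I: μ=1.2, E[X²]=2.88; II: μ=-2.4, E[X²]=20.97; III: μ=3.8, E[X²]=26; IV: μ=3.4, E[X²]=32.72.
E[X] = 0.2·1.2 + 0.3·-2.4 + 0.4·3.8 + 0.1·3.4 = 1.38.
E[X²] = 0.2·2.88 + 0.3·20.97 + 0.4·26 + 0.1·32.72 = 20.539.
Var(X) = E[X²] − (E[X])² = 20.539 − 1.9044 = 18.6346.

18.6346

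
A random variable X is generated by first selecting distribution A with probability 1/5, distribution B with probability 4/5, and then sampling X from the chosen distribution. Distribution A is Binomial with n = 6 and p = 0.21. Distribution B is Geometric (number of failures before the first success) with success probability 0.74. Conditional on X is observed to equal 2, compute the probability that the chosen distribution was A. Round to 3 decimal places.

0.563

Likelihoods P(X=2 | ·): A: 0.257655; B: 0.050024.
Posterior ∝ prior × likelihood. Numerator for A: 0.2·0.257655 = 0.051531.
Normalizing constant: 0.2·0.257655 + 0.8·0.050024 = 0.0915502.
P(A | observation) = 0.051531 / 0.0915502 = 0.562871.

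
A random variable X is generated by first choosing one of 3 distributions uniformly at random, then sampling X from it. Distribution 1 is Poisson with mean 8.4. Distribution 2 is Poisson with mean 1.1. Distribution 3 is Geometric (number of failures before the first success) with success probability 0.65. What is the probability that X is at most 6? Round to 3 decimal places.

0.755

Conditional on each component, P(X ≤ 6): 1: 0.266993; 2: 0.999851; 3: 0.999357.
By total probability, P(X ≤ 6) = 0.333333·0.266993 + 0.333333·0.999851 + 0.333333·0.999357 = 0.7554.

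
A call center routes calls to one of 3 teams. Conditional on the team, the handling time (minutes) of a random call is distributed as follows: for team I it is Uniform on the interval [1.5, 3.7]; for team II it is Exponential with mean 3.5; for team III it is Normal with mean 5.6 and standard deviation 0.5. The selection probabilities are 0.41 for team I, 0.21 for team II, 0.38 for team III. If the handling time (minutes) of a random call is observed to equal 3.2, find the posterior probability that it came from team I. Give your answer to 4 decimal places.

0.8857

Likelihoods f(3.2 | ·): I: 0.454545; II: 0.114515; III: 7.9226e-06.
Posterior ∝ prior × likelihood. Numerator for I: 0.41·0.454545 = 0.186364.
Normalizing constant: 0.41·0.454545 + 0.21·0.114515 + 0.38·7.9226e-06 = 0.210415.
P(I | observation) = 0.186364 / 0.210415 = 0.885696.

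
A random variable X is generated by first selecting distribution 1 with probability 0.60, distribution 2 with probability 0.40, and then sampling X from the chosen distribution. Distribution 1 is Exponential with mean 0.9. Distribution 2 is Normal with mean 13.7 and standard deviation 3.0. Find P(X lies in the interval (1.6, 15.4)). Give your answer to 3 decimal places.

Conditional on each component, P(1.6 < X < 15.4): 1: 0.169013; 2: 0.714502.
By total probability, P(1.6 < X < 15.4) = 0.6·0.169013 + 0.4·0.714502 = 0.387209.

0.387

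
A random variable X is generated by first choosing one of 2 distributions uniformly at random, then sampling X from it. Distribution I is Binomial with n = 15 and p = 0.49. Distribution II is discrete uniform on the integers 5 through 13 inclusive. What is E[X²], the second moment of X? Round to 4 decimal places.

For each component E[X²] = Var + (mean)², giving I: 57.771; II: 87.6667.
Overall E[X²] = 0.5·57.771 + 0.5·87.6667 = 72.7188.

72.7188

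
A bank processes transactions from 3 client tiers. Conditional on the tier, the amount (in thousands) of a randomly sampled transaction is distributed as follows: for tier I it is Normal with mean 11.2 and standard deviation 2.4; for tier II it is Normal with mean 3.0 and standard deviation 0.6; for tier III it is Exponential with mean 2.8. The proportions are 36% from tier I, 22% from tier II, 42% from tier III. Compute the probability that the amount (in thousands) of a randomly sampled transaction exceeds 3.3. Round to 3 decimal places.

0.557

Conditional on each tier, P(X > 3.3): I: 0.999502; II: 0.308538; III: 0.307718.
By total probability, P(X > 3.3) = 0.36·0.999502 + 0.22·0.308538 + 0.42·0.307718 = 0.556941.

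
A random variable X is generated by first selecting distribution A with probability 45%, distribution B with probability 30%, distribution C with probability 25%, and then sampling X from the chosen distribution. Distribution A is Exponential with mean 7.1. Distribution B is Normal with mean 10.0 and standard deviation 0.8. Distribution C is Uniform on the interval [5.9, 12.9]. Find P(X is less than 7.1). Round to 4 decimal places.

0.3274

Conditional on each component, P(X < 7.1): A: 0.632121; B: 0.000144481; C: 0.171429.
By total probability, P(X < 7.1) = 0.45·0.632121 + 0.3·0.000144481 + 0.25·0.171429 = 0.327355.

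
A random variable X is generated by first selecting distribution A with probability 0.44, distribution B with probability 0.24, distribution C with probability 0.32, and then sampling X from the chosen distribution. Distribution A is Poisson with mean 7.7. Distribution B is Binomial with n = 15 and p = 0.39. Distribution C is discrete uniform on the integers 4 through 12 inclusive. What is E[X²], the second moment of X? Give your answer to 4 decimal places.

For each component E[X²] = Var + (mean)², giving A: 66.99; B: 37.791; C: 70.6667.
Overall E[X²] = 0.44·66.99 + 0.24·37.791 + 0.32·70.6667 = 61.1588.

61.1588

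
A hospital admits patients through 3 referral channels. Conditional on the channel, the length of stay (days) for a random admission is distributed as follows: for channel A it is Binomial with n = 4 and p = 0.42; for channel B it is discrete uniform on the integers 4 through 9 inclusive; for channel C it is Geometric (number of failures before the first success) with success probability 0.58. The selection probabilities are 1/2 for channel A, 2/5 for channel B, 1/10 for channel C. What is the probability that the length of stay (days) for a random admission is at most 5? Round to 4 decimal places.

0.7328

Conditional on each channel, P(X ≤ 5): A: 1; B: 0.333333; C: 0.994511.
By total probability, P(X ≤ 5) = 0.5·1 + 0.4·0.333333 + 0.1·0.994511 = 0.732784.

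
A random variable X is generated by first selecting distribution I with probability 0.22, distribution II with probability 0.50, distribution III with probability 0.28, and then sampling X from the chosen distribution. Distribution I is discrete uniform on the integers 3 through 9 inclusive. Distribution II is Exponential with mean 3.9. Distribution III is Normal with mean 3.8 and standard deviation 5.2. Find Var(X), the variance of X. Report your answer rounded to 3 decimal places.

16.841

Per component, I: μ=6, E[X²]=40; II: μ=3.9, E[X²]=30.42; III: μ=3.8, E[X²]=41.48.
E[X] = 0.22·6 + 0.5·3.9 + 0.28·3.8 = 4.334.
E[X²] = 0.22·40 + 0.5·30.42 + 0.28·41.48 = 35.6244.
Var(X) = E[X²] − (E[X])² = 35.6244 − 18.7836 = 16.8408.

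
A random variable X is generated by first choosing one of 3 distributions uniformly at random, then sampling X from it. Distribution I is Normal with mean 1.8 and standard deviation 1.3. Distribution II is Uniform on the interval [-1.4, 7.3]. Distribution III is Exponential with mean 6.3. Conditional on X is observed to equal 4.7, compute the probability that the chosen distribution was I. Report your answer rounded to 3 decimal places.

Likelihoods f(4.7 | ·): I: 0.02549; II: 0.114943; III: 0.0752769.
Posterior ∝ prior × likelihood. Numerator for I: 0.333333·0.02549 = 0.00849667.
Normalizing constant: 0.333333·0.02549 + 0.333333·0.114943 + 0.333333·0.0752769 = 0.0719032.
P(I | observation) = 0.00849667 / 0.0719032 = 0.118168.

0.118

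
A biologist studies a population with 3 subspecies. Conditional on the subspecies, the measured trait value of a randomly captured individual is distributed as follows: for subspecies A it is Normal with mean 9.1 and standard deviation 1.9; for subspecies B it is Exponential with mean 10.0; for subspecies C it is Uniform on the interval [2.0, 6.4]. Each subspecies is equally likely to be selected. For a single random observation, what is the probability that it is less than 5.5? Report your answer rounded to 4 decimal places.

0.4159

Conditional on each subspecies, P(X < 5.5): A: 0.0290636; B: 0.42305; C: 0.795455.
By total probability, P(X < 5.5) = 0.333333·0.0290636 + 0.333333·0.42305 + 0.333333·0.795455 = 0.415856.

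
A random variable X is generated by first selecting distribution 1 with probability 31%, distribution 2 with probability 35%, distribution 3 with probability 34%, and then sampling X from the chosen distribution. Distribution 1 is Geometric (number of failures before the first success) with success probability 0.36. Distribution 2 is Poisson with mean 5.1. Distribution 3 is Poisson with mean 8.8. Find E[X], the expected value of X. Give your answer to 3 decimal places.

5.328

Component means — 1: 1.77778; 2: 5.1; 3: 8.8.
E[X] = 0.31·1.77778 + 0.35·5.1 + 0.34·8.8 = 5.32811.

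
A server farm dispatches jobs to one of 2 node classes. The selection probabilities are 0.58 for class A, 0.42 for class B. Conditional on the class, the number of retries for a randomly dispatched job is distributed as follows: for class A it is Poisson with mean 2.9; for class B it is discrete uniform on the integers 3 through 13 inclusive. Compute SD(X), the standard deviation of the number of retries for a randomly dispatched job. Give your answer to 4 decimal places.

Per component, A: μ=2.9, E[X²]=11.31; B: μ=8, E[X²]=74.
E[X] = 0.58·2.9 + 0.42·8 = 5.042.
E[X²] = 0.58·11.31 + 0.42·74 = 37.6398.
Var(X) = E[X²] − (E[X])² = 37.6398 − 25.4218 = 12.218.
SD(X) = √12.218 = 3.49543.

3.4954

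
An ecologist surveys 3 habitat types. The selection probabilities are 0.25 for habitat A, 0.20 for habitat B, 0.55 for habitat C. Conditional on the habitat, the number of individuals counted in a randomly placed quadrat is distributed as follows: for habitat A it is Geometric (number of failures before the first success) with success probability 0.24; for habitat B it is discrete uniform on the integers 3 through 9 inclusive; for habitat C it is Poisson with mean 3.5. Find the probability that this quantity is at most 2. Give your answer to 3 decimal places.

Conditional on each habitat, P(X ≤ 2): A: 0.561024; B: 0; C: 0.320847.
By total probability, P(X ≤ 2) = 0.25·0.561024 + 0.2·0 + 0.55·0.320847 = 0.316722.

0.317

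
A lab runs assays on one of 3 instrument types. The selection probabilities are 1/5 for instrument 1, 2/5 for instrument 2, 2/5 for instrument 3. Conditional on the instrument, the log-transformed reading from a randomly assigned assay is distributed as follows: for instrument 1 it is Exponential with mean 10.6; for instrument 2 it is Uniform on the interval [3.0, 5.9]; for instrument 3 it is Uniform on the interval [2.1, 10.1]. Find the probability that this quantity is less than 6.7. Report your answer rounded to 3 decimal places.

0.724

Conditional on each instrument, P(X < 6.7): 1: 0.468512; 2: 1; 3: 0.575.
By total probability, P(X < 6.7) = 0.2·0.468512 + 0.4·1 + 0.4·0.575 = 0.723702.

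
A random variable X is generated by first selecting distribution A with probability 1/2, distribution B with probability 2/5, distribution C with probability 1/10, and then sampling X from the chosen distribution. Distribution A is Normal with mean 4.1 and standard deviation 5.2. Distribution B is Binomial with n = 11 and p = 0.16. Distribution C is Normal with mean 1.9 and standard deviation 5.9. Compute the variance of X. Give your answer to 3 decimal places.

Per component, A: μ=4.1, E[X²]=43.85; B: μ=1.76, E[X²]=4.576; C: μ=1.9, E[X²]=38.42.
E[X] = 0.5·4.1 + 0.4·1.76 + 0.1·1.9 = 2.944.
E[X²] = 0.5·43.85 + 0.4·4.576 + 0.1·38.42 = 27.5974.
Var(X) = E[X²] − (E[X])² = 27.5974 − 8.66714 = 18.9303.

18.930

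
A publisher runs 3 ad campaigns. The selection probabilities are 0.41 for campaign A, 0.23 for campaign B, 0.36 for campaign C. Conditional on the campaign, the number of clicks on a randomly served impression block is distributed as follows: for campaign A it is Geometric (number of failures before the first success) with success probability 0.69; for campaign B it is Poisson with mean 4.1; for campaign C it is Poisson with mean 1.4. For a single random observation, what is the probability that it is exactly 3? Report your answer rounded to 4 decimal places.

Conditional on each campaign, P(X = 3): A: 0.0205558; B: 0.190368; C: 0.112777.
By total probability, P(X = 3) = 0.41·0.0205558 + 0.23·0.190368 + 0.36·0.112777 = 0.0928121.

0.0928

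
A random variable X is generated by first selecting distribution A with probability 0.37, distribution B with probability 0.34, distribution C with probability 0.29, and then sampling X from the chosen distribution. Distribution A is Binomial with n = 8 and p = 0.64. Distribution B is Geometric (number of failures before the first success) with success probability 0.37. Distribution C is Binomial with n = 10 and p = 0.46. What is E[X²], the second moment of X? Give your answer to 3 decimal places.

19.788

For each component E[X²] = Var + (mean)², giving A: 28.0576; B: 7.5011; C: 23.644.
Overall E[X²] = 0.37·28.0576 + 0.34·7.5011 + 0.29·23.644 = 19.7884.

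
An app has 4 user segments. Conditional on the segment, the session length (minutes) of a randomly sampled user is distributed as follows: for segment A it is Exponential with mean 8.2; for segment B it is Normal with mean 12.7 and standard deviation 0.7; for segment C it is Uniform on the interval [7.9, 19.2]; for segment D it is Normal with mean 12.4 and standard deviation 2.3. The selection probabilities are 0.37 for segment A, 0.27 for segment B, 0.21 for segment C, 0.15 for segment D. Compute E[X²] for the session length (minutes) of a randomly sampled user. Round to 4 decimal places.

For each component E[X²] = Var + (mean)², giving A: 134.48; B: 161.78; C: 194.243; D: 159.05.
Overall E[X²] = 0.37·134.48 + 0.27·161.78 + 0.21·194.243 + 0.15·159.05 = 158.087.

158.0868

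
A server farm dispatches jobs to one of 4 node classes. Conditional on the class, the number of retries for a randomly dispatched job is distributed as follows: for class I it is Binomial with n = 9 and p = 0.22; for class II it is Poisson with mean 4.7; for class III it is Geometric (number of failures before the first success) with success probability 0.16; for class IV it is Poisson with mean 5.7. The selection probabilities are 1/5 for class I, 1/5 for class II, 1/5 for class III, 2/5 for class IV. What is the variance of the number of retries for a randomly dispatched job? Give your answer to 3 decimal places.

Per component, I: μ=1.98, E[X²]=5.4648; II: μ=4.7, E[X²]=26.79; III: μ=5.25, E[X²]=60.375; IV: μ=5.7, E[X²]=38.19.
E[X] = 0.2·1.98 + 0.2·4.7 + 0.2·5.25 + 0.4·5.7 = 4.666.
E[X²] = 0.2·5.4648 + 0.2·26.79 + 0.2·60.375 + 0.4·38.19 = 33.802.
Var(X) = E[X²] − (E[X])² = 33.802 − 21.7716 = 12.0304.

12.030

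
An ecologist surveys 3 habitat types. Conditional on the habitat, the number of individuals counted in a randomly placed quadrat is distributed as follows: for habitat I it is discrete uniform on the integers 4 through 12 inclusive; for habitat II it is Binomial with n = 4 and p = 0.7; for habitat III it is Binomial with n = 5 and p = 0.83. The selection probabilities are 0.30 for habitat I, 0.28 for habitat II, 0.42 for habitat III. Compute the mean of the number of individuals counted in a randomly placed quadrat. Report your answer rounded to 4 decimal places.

Component means — I: 8; II: 2.8; III: 4.15.
E[X] = 0.3·8 + 0.28·2.8 + 0.42·4.15 = 4.927.

4.9270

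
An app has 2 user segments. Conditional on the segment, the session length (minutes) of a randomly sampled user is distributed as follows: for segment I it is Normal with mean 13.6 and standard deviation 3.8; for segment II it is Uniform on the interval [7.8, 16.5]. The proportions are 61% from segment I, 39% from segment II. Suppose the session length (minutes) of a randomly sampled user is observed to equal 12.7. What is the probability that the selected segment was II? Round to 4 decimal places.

0.4186

Likelihoods f(12.7 | ·): I: 0.102081; II: 0.114943.
Posterior ∝ prior × likelihood. Numerator for II: 0.39·0.114943 = 0.0448276.
Normalizing constant: 0.61·0.102081 + 0.39·0.114943 = 0.107097.
P(II | observation) = 0.0448276 / 0.107097 = 0.418569.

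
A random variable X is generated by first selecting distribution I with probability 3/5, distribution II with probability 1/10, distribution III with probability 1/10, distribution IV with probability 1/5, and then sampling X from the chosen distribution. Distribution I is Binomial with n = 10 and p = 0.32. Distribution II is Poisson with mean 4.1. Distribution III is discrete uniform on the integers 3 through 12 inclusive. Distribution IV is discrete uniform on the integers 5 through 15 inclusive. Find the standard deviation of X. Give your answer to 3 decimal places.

3.491

Per component, I: μ=3.2, E[X²]=12.416; II: μ=4.1, E[X²]=20.91; III: μ=7.5, E[X²]=64.5; IV: μ=10, E[X²]=110.
E[X] = 0.6·3.2 + 0.1·4.1 + 0.1·7.5 + 0.2·10 = 5.08.
E[X²] = 0.6·12.416 + 0.1·20.91 + 0.1·64.5 + 0.2·110 = 37.9906.
Var(X) = E[X²] − (E[X])² = 37.9906 − 25.8064 = 12.1842.
SD(X) = √12.1842 = 3.49059.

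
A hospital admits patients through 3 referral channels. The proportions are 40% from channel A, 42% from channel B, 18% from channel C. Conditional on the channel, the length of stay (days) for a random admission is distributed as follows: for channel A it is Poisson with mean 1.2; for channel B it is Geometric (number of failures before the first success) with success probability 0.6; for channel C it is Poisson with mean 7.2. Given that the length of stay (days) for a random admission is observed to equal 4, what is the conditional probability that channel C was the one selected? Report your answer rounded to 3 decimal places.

0.472

Likelihoods P(X=4 | ·): A: 0.0260232; B: 0.01536; C: 0.0835985.
Posterior ∝ prior × likelihood. Numerator for C: 0.18·0.0835985 = 0.0150477.
Normalizing constant: 0.4·0.0260232 + 0.42·0.01536 + 0.18·0.0835985 = 0.0319082.
P(C | observation) = 0.0150477 / 0.0319082 = 0.471594.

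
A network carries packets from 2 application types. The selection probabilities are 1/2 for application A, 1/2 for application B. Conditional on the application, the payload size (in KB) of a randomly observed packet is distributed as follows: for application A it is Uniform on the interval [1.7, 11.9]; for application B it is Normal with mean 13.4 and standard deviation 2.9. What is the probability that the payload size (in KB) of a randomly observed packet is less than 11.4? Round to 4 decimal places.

Conditional on each application, P(X < 11.4): A: 0.95098; B: 0.245206.
By total probability, P(X < 11.4) = 0.5·0.95098 + 0.5·0.245206 = 0.598093.

0.5981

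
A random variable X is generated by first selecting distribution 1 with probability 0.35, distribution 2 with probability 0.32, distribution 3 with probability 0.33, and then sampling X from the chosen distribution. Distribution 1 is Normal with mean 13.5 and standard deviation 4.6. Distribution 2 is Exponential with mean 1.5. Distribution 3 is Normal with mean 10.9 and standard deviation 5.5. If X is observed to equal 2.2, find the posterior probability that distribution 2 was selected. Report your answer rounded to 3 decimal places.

Likelihoods f(2.2 | ·): 1: 0.00424402; 2: 0.153795; 3: 0.0207593.
Posterior ∝ prior × likelihood. Numerator for 2: 0.32·0.153795 = 0.0492145.
Normalizing constant: 0.35·0.00424402 + 0.32·0.153795 + 0.33·0.0207593 = 0.0575505.
P(2 | observation) = 0.0492145 / 0.0575505 = 0.855154.

0.855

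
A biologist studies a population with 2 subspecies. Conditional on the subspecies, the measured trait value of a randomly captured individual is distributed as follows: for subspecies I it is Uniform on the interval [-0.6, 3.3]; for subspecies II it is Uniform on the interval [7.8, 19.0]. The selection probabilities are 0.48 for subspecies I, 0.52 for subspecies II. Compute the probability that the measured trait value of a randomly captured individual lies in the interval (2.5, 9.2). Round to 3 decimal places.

Conditional on each subspecies, P(2.5 < X < 9.2): I: 0.205128; II: 0.125.
By total probability, P(2.5 < X < 9.2) = 0.48·0.205128 + 0.52·0.125 = 0.163462.

0.163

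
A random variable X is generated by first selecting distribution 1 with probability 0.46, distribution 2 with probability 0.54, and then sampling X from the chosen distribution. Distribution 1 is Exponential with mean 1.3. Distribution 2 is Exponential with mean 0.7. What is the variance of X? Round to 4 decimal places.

1.1314

Per component, 1: μ=1.3, E[X²]=3.38; 2: μ=0.7, E[X²]=0.98.
E[X] = 0.46·1.3 + 0.54·0.7 = 0.976.
E[X²] = 0.46·3.38 + 0.54·0.98 = 2.084.
Var(X) = E[X²] − (E[X])² = 2.084 − 0.952576 = 1.13142.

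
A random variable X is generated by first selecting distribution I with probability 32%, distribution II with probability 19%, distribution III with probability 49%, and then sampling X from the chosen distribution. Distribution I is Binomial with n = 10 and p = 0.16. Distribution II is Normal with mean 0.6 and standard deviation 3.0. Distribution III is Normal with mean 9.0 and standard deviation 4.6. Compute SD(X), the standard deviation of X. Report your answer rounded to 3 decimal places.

5.265

Per component, I: μ=1.6, E[X²]=3.904; II: μ=0.6, E[X²]=9.36; III: μ=9, E[X²]=102.16.
E[X] = 0.32·1.6 + 0.19·0.6 + 0.49·9 = 5.036.
E[X²] = 0.32·3.904 + 0.19·9.36 + 0.49·102.16 = 53.0861.
Var(X) = E[X²] − (E[X])² = 53.0861 − 25.3613 = 27.7248.
SD(X) = √27.7248 = 5.26543.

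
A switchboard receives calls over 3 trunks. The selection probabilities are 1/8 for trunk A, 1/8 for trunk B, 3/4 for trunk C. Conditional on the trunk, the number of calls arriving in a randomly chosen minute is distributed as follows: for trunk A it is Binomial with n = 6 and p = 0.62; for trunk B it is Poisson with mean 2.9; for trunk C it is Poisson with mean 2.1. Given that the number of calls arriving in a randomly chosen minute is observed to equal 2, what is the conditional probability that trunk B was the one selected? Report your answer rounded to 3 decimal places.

Likelihoods P(X=2 | ·): A: 0.120229; B: 0.231373; C: 0.270016.
Posterior ∝ prior × likelihood. Numerator for B: 0.125·0.231373 = 0.0289216.
Normalizing constant: 0.125·0.120229 + 0.125·0.231373 + 0.75·0.270016 = 0.246463.
P(B | observation) = 0.0289216 / 0.246463 = 0.117347.

0.117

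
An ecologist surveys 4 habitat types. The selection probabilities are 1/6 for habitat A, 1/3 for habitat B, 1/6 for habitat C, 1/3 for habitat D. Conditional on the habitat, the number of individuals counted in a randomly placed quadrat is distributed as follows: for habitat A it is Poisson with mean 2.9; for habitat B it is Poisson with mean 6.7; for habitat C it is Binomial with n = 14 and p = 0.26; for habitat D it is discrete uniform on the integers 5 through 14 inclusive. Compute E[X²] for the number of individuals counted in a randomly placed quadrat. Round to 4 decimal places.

54.5722

For each component E[X²] = Var + (mean)², giving A: 11.31; B: 51.59; C: 15.9432; D: 98.5.
Overall E[X²] = 0.166667·11.31 + 0.333333·51.59 + 0.166667·15.9432 + 0.333333·98.5 = 54.5722.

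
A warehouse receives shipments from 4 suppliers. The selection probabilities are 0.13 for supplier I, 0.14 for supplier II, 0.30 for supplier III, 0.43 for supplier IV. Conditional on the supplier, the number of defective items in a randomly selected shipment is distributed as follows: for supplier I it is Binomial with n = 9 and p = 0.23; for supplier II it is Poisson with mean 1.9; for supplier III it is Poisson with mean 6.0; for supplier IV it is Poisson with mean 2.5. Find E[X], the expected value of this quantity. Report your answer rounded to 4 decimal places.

Component means — I: 2.07; II: 1.9; III: 6; IV: 2.5.
E[X] = 0.13·2.07 + 0.14·1.9 + 0.3·6 + 0.43·2.5 = 3.4101.

3.4101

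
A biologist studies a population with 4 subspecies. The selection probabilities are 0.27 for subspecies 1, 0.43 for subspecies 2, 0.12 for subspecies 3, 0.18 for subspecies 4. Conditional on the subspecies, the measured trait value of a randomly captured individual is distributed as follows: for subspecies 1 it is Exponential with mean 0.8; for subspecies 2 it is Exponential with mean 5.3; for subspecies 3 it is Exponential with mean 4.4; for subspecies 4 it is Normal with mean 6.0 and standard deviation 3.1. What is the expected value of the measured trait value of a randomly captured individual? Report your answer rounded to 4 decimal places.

Component means — 1: 0.8; 2: 5.3; 3: 4.4; 4: 6.
E[X] = 0.27·0.8 + 0.43·5.3 + 0.12·4.4 + 0.18·6 = 4.103.

4.1030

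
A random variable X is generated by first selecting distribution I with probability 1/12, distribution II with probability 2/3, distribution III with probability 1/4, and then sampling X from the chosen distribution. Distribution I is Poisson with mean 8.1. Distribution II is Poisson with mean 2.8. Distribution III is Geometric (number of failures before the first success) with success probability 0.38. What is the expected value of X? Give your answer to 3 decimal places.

2.950

Component means — I: 8.1; II: 2.8; III: 1.63158.
E[X] = 0.0833333·8.1 + 0.666667·2.8 + 0.25·1.63158 = 2.94956.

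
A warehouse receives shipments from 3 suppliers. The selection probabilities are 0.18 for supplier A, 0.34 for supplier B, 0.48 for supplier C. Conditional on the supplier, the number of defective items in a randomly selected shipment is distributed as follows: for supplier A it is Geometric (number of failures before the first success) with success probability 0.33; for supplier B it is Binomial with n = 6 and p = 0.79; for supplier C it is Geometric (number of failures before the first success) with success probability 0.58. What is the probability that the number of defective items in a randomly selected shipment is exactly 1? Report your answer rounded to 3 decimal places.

Conditional on each supplier, P(X = 1): A: 0.2211; B: 0.00193586; C: 0.2436.
By total probability, P(X = 1) = 0.18·0.2211 + 0.34·0.00193586 + 0.48·0.2436 = 0.157384.

0.157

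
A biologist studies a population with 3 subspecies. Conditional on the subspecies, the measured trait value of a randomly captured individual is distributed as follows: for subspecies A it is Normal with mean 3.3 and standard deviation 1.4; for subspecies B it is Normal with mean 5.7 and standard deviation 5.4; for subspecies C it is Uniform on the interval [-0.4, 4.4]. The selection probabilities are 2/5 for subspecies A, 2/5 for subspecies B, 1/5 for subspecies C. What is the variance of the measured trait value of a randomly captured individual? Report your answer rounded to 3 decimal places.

Per component, A: μ=3.3, E[X²]=12.85; B: μ=5.7, E[X²]=61.65; C: μ=2, E[X²]=5.92.
E[X] = 0.4·3.3 + 0.4·5.7 + 0.2·2 = 4.
E[X²] = 0.4·12.85 + 0.4·61.65 + 0.2·5.92 = 30.984.
Var(X) = E[X²] − (E[X])² = 30.984 − 16 = 14.984.

14.984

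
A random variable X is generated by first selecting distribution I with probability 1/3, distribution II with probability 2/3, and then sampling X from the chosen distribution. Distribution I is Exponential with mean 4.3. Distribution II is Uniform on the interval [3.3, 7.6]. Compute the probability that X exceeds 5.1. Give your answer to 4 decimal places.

0.4894

Conditional on each component, P(X > 5.1): I: 0.305426; II: 0.581395.
By total probability, P(X > 5.1) = 0.333333·0.305426 + 0.666667·0.581395 = 0.489406.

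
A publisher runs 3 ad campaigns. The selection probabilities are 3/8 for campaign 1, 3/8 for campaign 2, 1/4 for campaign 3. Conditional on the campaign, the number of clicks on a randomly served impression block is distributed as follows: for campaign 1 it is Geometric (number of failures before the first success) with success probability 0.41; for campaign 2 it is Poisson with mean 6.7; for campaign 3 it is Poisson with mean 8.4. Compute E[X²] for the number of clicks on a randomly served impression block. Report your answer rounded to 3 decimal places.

For each component E[X²] = Var + (mean)², giving 1: 5.58061; 2: 51.59; 3: 78.96.
Overall E[X²] = 0.375·5.58061 + 0.375·51.59 + 0.25·78.96 = 41.179.

41.179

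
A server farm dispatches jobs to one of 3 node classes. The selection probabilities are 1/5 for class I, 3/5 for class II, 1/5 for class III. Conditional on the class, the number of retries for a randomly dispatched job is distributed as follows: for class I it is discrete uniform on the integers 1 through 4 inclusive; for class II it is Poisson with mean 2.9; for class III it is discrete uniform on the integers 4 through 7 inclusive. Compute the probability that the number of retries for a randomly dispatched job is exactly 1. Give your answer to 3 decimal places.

0.146

Conditional on each class, P(X = 1): I: 0.25; II: 0.159567; III: 0.
By total probability, P(X = 1) = 0.2·0.25 + 0.6·0.159567 + 0.2·0 = 0.14574.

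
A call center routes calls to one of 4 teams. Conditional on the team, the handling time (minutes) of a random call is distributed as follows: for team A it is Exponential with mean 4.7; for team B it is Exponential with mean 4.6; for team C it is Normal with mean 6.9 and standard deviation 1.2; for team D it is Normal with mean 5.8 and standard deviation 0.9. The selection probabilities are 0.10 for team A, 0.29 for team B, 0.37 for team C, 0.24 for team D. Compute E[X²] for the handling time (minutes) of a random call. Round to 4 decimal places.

For each component E[X²] = Var + (mean)², giving A: 44.18; B: 42.32; C: 49.05; D: 34.45.
Overall E[X²] = 0.1·44.18 + 0.29·42.32 + 0.37·49.05 + 0.24·34.45 = 43.1073.

43.1073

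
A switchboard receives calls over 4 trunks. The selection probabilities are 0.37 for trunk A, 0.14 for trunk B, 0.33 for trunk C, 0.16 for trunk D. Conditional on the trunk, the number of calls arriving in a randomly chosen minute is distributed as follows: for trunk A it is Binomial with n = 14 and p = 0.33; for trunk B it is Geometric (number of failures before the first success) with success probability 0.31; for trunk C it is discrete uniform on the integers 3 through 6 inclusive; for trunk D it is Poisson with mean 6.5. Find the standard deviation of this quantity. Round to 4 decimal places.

2.2294

Per component, A: μ=4.62, E[X²]=24.4398; B: μ=2.22581, E[X²]=12.1342; C: μ=4.5, E[X²]=21.5; D: μ=6.5, E[X²]=48.75.
E[X] = 0.37·4.62 + 0.14·2.22581 + 0.33·4.5 + 0.16·6.5 = 4.54601.
E[X²] = 0.37·24.4398 + 0.14·12.1342 + 0.33·21.5 + 0.16·48.75 = 25.6365.
Var(X) = E[X²] − (E[X])² = 25.6365 − 20.6662 = 4.97029.
SD(X) = √4.97029 = 2.22941.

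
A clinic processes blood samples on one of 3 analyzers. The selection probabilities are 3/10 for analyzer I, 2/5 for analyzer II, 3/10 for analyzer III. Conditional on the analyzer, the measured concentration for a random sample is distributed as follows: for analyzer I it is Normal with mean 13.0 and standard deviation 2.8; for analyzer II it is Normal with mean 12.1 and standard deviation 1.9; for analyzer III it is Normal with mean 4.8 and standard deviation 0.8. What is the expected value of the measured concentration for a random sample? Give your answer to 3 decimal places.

Component means — I: 13; II: 12.1; III: 4.8.
E[X] = 0.3·13 + 0.4·12.1 + 0.3·4.8 = 10.18.

10.180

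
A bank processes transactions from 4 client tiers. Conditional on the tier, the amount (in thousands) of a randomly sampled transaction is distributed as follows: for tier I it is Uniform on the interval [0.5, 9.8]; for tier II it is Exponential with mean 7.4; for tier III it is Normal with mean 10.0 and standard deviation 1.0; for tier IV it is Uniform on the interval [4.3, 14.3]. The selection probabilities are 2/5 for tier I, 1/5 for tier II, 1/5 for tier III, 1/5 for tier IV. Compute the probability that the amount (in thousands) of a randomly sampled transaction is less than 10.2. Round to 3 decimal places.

Conditional on each tier, P(X < 10.2): I: 1; II: 0.748013; III: 0.57926; IV: 0.59.
By total probability, P(X < 10.2) = 0.4·1 + 0.2·0.748013 + 0.2·0.57926 + 0.2·0.59 = 0.783455.

0.783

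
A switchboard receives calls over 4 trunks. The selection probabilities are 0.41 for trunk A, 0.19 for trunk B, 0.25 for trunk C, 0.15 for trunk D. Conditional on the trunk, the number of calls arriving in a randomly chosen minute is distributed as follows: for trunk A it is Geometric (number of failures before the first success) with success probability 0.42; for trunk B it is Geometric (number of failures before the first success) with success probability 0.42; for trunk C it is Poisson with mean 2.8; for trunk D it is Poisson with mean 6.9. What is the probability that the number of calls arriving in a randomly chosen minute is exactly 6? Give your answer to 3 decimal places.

Conditional on each trunk, P(X = 6): A: 0.0159889; B: 0.0159889; C: 0.0406997; D: 0.151053.
By total probability, P(X = 6) = 0.41·0.0159889 + 0.19·0.0159889 + 0.25·0.0406997 + 0.15·0.151053 = 0.0424262.

0.042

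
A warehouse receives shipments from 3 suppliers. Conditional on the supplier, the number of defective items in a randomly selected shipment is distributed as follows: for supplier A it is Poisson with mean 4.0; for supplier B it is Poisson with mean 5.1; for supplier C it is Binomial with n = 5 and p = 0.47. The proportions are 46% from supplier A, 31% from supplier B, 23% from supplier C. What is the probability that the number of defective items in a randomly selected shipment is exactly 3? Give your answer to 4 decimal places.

Conditional on each supplier, P(X = 3): A: 0.195367; B: 0.13479; C: 0.291639.
By total probability, P(X = 3) = 0.46·0.195367 + 0.31·0.13479 + 0.23·0.291639 = 0.198731.

0.1987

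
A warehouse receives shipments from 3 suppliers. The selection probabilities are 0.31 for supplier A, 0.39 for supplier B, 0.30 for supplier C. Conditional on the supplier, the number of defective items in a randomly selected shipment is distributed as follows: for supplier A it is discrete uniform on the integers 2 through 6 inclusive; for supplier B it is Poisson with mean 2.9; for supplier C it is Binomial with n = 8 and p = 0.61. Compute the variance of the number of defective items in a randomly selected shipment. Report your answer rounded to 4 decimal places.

Per component, A: μ=4, E[X²]=18; B: μ=2.9, E[X²]=11.31; C: μ=4.88, E[X²]=25.7176.
E[X] = 0.31·4 + 0.39·2.9 + 0.3·4.88 = 3.835.
E[X²] = 0.31·18 + 0.39·11.31 + 0.3·25.7176 = 17.7062.
Var(X) = E[X²] − (E[X])² = 17.7062 − 14.7072 = 2.99896.

2.9990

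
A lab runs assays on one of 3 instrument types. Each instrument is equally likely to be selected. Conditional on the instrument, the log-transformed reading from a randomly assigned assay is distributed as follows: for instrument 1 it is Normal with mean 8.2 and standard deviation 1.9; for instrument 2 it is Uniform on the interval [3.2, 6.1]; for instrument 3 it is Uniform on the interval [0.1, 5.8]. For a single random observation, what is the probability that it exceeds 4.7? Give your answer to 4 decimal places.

0.5477

Conditional on each instrument, P(X > 4.7): 1: 0.96727; 2: 0.482759; 3: 0.192982.
By total probability, P(X > 4.7) = 0.333333·0.96727 + 0.333333·0.482759 + 0.333333·0.192982 = 0.54767.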